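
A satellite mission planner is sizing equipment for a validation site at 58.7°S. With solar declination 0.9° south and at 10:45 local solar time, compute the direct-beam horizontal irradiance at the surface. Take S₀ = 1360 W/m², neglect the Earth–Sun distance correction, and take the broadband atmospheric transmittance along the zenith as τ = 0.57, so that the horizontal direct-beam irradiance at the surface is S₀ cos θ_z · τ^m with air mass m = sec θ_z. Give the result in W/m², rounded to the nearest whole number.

Hour angle H = 15° × (10.75 − 12) = -18.75°.
cos θ_z = sin(-58.7°) sin(-0.9°) + cos(-58.7°) cos(-0.9°) cos(-18.75°) = 0.0134 + 0.4919 = 0.5053.
Air mass m = 1/cos θ_z = 1/0.5053 = 1.979; τ^m = 0.57^1.979 = 0.3288.
Surface direct beam = 1360 × 0.5053 × 0.3288 = 225.95 W/m².

226 W/m²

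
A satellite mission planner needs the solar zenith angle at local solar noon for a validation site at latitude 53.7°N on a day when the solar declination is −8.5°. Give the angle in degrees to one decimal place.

62.2°

At local solar noon the hour angle is zero, so the zenith angle is |φ − δ| = |53.7° − (-8.5°)| = 62.2°.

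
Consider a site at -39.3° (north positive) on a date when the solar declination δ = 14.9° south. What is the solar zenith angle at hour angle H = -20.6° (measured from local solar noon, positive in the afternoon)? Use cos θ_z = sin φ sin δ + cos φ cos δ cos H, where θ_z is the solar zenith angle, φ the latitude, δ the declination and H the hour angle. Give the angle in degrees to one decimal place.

30.4°

cos θ_z = sin φ sin δ + cos φ cos δ cos H = (-0.6334)(-0.2571) + (0.7738)(0.9664)(0.9361) = 0.8629.
θ_z = arccos(0.8629) = 30.36°.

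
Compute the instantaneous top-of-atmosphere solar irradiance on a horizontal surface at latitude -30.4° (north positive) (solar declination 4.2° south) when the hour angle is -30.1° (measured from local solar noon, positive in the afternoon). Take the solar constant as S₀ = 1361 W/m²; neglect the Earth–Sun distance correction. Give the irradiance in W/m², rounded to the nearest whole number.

1063 W/m²

With φ = -30.4°, δ = -4.2°, H = -30.10°: sin φ sin δ = 0.0371, cos φ cos δ cos H = 0.7442, so cos θ_z = 0.7813.
Top-of-atmosphere irradiance = S₀ cos θ_z = 1361 × 0.7813 = 1063.35 W/m².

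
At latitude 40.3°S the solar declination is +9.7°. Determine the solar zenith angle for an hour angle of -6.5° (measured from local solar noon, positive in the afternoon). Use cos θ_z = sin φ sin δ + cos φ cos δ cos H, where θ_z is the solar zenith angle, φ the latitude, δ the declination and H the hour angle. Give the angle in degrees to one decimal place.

cos θ_z = sin φ sin δ + cos φ cos δ cos H = (-0.6468)(0.1685) + (0.7627)(0.9857)(0.9936) = 0.6380.
θ_z = arccos(0.6380) = 50.36°.

50.4°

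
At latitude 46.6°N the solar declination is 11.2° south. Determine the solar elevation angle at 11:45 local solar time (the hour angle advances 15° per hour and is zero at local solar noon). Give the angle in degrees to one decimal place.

32.1°

Hour angle H = 15° × (11.75 − 12) = -3.75°.
cos θ_z = sin φ sin δ + cos φ cos δ cos H = (0.7266)(-0.1942) + (0.6871)(0.9810)(0.9979) = 0.5315.
θ_z = arccos(0.5315) = 57.89°, so the elevation is 90° − 57.89° = 32.11°.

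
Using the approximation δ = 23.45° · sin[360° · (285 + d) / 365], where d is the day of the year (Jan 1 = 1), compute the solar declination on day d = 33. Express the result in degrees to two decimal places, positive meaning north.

360 × (285 + 33) / 365 = 313.644°; sin(313.644°) = -0.7236.
δ = 23.45 × -0.7236 = -16.968° ≈ -16.97°.

-16.97°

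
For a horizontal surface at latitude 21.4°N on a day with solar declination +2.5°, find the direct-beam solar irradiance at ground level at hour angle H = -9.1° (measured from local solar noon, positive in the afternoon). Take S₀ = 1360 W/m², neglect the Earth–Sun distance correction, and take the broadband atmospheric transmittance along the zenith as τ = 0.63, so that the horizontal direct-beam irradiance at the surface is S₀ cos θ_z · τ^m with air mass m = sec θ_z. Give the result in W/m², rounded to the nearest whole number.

cos θ_z = sin(21.4°) sin(2.5°) + cos(21.4°) cos(2.5°) cos(-9.10°) = 0.0159 + 0.9185 = 0.9344.
Air mass m = 1/cos θ_z = 1/0.9344 = 1.070; τ^m = 0.63^1.070 = 0.6100.
Surface direct beam = 1360 × 0.9344 × 0.6100 = 775.18 W/m².

775 W/m²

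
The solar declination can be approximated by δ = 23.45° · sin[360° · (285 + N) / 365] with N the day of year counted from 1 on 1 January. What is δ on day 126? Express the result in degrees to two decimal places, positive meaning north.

+16.69°

360 × (285 + 126) / 365 = 405.370°; sin(405.370°) = 0.7117.
δ = 23.45 × 0.7117 = 16.689° ≈ +16.69°.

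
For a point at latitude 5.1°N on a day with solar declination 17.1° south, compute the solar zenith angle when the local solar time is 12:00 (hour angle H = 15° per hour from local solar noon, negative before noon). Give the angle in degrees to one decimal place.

Hour angle H = 15° × (12 − 12) = 0.00°.
cos θ_z = sin(5.1°) sin(-17.1°) + cos(5.1°) cos(-17.1°) cos(0.00°) = -0.0261 + 0.9520 = 0.9259.
θ_z = arccos(0.9259) = 22.20°.

22.2°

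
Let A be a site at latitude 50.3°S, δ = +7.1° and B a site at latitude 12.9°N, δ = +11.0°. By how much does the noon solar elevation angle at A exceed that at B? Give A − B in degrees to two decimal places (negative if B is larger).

-55.50°

A: 90° − |-50.3 − (7.1)| = 32.60°.
B: 90° − |12.9 − (11.0)| = 88.10°.
A − B = 32.60 − 88.10 = -55.50°.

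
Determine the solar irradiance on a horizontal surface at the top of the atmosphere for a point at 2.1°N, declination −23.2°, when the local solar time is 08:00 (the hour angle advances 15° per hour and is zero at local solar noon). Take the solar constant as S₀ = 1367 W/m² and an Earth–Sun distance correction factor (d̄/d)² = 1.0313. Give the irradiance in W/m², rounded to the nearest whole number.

627 W/m²

Hour angle H = 15° × (8 − 12) = -60.00°.
cos θ_z = sin(2.1°) sin(-23.2°) + cos(2.1°) cos(-23.2°) cos(-60.00°) = -0.0144 + 0.4593 = 0.4449.
Top-of-atmosphere irradiance = S₀ (d̄/d)² cos θ_z = 1367 × 1.0313 × 0.4449 = 627.21 W/m².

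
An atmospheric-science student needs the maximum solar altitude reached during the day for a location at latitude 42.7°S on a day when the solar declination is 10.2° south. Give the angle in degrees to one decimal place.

At local solar noon the hour angle is zero, so the elevation is 90° − |φ − δ| = 90° − |-42.7° − (-10.2°)| = 90° − 32.5° = 57.5°.

57.5°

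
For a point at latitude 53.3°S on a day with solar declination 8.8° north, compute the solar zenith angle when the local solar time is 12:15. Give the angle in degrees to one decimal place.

Hour angle H = 15° × (12.25 − 12) = 3.75°.
With φ = -53.3°, δ = 8.8°, H = 3.75°: sin φ sin δ = -0.1227, cos φ cos δ cos H = 0.5893, so cos θ_z = 0.4666.
θ_z = arccos(0.4666) = 62.19°.

62.2°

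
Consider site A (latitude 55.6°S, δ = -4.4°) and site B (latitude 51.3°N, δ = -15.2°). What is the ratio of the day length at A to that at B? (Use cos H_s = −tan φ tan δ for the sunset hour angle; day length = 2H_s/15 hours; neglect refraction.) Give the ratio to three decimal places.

1.374

A: H_s = arccos(−tan -55.6° · tan -4.4°) = 96.45°, so 2H_s/15 = 12.8600 h.
B: H_s = arccos(−tan 51.3° · tan -15.2°) = 70.18°, so 2H_s/15 = 9.3573 h.
Ratio A/B = 12.8600 / 9.3573 = 1.3743.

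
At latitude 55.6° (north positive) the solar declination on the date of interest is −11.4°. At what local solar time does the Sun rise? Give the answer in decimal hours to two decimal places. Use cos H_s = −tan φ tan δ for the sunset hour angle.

The sunset hour angle satisfies cos H_s = −tan φ tan δ = 0.2945, giving H_s = 72.87°.
Sunrise is at 12 − H_s/15 = 12 − 4.858 = 7.142 h local solar time.

7.14 h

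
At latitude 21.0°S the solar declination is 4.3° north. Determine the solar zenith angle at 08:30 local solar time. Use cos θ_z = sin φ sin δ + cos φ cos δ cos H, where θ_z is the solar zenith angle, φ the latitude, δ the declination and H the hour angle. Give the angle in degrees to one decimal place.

57.3°

Hour angle H = 15° × (8.5 − 12) = -52.50°.
cos θ_z = sin φ sin δ + cos φ cos δ cos H = (-0.3584)(0.0750) + (0.9336)(0.9972)(0.6088) = 0.5399.
θ_z = arccos(0.5399) = 57.32°.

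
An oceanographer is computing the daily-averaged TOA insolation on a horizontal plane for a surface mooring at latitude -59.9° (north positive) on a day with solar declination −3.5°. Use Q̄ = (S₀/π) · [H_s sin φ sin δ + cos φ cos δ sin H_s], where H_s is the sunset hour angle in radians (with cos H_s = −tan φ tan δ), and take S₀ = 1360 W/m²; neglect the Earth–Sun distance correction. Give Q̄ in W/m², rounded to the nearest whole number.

254 W/m²

The sunset hour angle satisfies cos H_s = −tan φ tan δ = -0.1055, giving H_s = 96.06°. In radians, H_s = 1.6766.
H_s sin φ sin δ = 1.6766 × -0.8652 × -0.0610 = 0.0885.
cos φ cos δ sin H_s = 0.5015 × 0.9981 × 0.9944 = 0.4977.
Q̄ = (1360/π) × (0.0885 + 0.4977) = 432.90 × 0.5862 = 253.77 W/m².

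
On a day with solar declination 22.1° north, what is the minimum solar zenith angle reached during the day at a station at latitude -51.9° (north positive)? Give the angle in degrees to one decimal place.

74.0°

At local solar noon the hour angle is zero, so the zenith angle is |φ − δ| = |-51.9° − (22.1°)| = 74.0°.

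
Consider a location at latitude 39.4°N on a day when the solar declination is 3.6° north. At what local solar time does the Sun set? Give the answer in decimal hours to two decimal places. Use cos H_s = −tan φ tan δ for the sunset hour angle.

18.20 h

cos H_s = −tan(39.4°) · tan(3.6°) = -0.0517, so H_s = arccos(-0.0517) = 92.96°.
Sunset is at 12 + H_s/15 = 12 + 6.197 = 18.197 h local solar time.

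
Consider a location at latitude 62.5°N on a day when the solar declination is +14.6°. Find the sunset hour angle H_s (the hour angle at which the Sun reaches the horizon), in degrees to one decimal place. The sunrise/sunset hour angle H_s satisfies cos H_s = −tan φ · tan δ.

120.0°

cos H_s = −tan(62.5°) · tan(14.6°) = -0.5004, so H_s = arccos(-0.5004) = 120.03°.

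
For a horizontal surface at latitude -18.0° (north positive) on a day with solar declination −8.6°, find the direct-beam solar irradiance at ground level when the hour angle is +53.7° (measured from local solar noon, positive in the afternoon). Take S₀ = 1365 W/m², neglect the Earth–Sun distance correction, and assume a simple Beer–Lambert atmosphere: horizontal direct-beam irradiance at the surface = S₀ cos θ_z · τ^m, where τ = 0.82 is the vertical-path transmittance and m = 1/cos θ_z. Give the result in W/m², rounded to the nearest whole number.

592 W/m²

With φ = -18.0°, δ = -8.6°, H = 53.70°: sin φ sin δ = 0.0462, cos φ cos δ cos H = 0.5567, so cos θ_z = 0.6029.
Air mass m = 1/cos θ_z = 1/0.6029 = 1.659; τ^m = 0.82^1.659 = 0.7195.
Surface direct beam = 1365 × 0.6029 × 0.7195 = 592.12 W/m².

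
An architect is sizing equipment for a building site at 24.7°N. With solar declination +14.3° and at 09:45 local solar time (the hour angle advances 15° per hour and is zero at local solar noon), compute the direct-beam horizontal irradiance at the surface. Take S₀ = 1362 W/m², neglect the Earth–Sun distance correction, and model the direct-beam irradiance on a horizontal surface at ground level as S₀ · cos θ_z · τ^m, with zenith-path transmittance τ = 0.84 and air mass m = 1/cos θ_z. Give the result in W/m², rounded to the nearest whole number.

Hour angle H = 15° × (9.75 − 12) = -33.75°.
cos θ_z = sin(24.7°) sin(14.3°) + cos(24.7°) cos(14.3°) cos(-33.75°) = 0.1032 + 0.7320 = 0.8352.
Air mass m = 1/cos θ_z = 1/0.8352 = 1.197; τ^m = 0.84^1.197 = 0.8116.
Surface direct beam = 1362 × 0.8352 × 0.8116 = 923.23 W/m².

923 W/m²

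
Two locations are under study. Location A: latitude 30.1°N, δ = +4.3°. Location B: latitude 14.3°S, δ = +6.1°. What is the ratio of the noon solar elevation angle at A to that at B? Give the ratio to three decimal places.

A: 90° − |30.1 − (4.3)| = 64.20°.
B: 90° − |-14.3 − (6.1)| = 69.60°.
Ratio A/B = 64.2000 / 69.6000 = 0.9224.

0.922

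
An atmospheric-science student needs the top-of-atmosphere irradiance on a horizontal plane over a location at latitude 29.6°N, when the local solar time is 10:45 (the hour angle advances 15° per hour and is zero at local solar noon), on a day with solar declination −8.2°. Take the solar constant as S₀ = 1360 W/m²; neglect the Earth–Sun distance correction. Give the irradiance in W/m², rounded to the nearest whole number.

1012 W/m²

Hour angle H = 15° × (10.75 − 12) = -18.75°.
cos θ_z = sin(29.6°) sin(-8.2°) + cos(29.6°) cos(-8.2°) cos(-18.75°) = -0.0705 + 0.8149 = 0.7444.
Top-of-atmosphere irradiance = S₀ cos θ_z = 1360 × 0.7444 = 1012.38 W/m².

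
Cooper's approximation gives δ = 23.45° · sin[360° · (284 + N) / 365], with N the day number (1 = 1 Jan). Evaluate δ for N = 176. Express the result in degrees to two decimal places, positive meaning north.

360 × (284 + 176) / 365 = 453.699°; sin(453.699°) = 0.9979.
δ = 23.45 × 0.9979 = 23.401° ≈ +23.40°.

+23.40°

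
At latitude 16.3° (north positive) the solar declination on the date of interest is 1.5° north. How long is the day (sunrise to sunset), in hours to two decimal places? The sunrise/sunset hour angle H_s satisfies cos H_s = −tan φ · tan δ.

cos H_s = −tan(16.3°) · tan(1.5°) = -0.0077, so H_s = arccos(-0.0077) = 90.44°.
Day length = 2 H_s / 15° h⁻¹ = 180.88° / 15 = 12.059 h.

12.06 hours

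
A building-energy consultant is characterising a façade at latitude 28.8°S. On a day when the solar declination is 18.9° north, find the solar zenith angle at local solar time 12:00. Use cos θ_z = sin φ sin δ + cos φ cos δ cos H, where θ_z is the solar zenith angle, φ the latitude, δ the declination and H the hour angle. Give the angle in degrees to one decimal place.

47.7°

Hour angle H = 15° × (12 − 12) = 0.00°.
cos θ_z = sin φ sin δ + cos φ cos δ cos H = (-0.4818)(0.3239) + (0.8763)(0.9461)(1.0000) = 0.6730.
θ_z = arccos(0.6730) = 47.70°.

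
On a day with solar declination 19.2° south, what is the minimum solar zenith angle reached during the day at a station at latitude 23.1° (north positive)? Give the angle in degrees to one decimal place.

42.3°

At local solar noon the hour angle is zero, so the zenith angle is |φ − δ| = |23.1° − (-19.2°)| = 42.3°.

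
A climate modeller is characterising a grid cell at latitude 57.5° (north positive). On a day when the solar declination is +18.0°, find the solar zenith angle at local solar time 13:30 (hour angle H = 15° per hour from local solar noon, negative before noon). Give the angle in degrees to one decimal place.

42.9°

Hour angle H = 15° × (13.5 − 12) = 22.50°.
cos θ_z = sin φ sin δ + cos φ cos δ cos H = (0.8434)(0.3090) + (0.5373)(0.9511)(0.9239) = 0.7327.
θ_z = arccos(0.7327) = 42.89°.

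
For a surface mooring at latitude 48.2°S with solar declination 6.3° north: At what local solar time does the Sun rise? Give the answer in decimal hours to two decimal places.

6.47 h

The sunset hour angle satisfies cos H_s = −tan φ tan δ = 0.1235, giving H_s = 82.91°.
Sunrise is at 12 − H_s/15 = 12 − 5.527 = 6.473 h local solar time.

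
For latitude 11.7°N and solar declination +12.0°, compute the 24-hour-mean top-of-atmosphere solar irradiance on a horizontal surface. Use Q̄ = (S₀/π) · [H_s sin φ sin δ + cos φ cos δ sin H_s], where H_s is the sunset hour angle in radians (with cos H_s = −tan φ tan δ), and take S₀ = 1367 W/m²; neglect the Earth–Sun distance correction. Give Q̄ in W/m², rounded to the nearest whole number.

446 W/m²

The sunset hour angle satisfies cos H_s = −tan φ tan δ = -0.0440, giving H_s = 92.52°. In radians, H_s = 1.6148.
H_s sin φ sin δ = 1.6148 × 0.2028 × 0.2079 = 0.0681.
cos φ cos δ sin H_s = 0.9792 × 0.9781 × 0.9990 = 0.9568.
Q̄ = (1367/π) × (0.0681 + 0.9568) = 435.13 × 1.0249 = 445.96 W/m².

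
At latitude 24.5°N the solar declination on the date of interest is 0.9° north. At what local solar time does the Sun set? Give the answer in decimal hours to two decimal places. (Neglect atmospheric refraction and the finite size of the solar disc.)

The sunset hour angle satisfies cos H_s = −tan φ tan δ = -0.0072, giving H_s = 90.41°.
Sunset is at 12 + H_s/15 = 12 + 6.027 = 18.027 h local solar time.

18.03 h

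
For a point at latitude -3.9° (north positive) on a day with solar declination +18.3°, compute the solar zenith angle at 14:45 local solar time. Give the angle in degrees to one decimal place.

Hour angle H = 15° × (14.75 − 12) = 41.25°.
cos θ_z = sin(-3.9°) sin(18.3°) + cos(-3.9°) cos(18.3°) cos(41.25°) = -0.0214 + 0.7122 = 0.6908.
θ_z = arccos(0.6908) = 46.31°.

46.3°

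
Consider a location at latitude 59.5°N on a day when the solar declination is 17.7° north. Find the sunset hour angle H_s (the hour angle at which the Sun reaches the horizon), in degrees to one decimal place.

cos H_s = −tan(59.5°) · tan(17.7°) = -0.5418, so H_s = arccos(-0.5418) = 122.81°.

122.8°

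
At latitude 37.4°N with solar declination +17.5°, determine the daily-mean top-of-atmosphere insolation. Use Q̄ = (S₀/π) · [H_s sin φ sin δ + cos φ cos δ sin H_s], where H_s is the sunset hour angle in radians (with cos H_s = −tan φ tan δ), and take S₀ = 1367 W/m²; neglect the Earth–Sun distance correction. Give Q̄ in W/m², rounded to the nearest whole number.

cos H_s = −tan(37.4°) · tan(17.5°) = -0.2411, so H_s = arccos(-0.2411) = 103.95°. In radians, H_s = 1.8143.
H_s sin φ sin δ = 1.8143 × 0.6074 × 0.3007 = 0.3314.
cos φ cos δ sin H_s = 0.7944 × 0.9537 × 0.9705 = 0.7353.
Q̄ = (1367/π) × (0.3314 + 0.7353) = 435.13 × 1.0667 = 464.15 W/m².

464 W/m²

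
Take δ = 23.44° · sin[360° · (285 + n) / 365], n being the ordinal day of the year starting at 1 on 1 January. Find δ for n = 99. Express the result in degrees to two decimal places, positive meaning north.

+7.53°

360 × (285 + 99) / 365 = 378.740°; sin(378.740°) = 0.3213.
δ = 23.44 × 0.3213 = 7.531° ≈ +7.53°.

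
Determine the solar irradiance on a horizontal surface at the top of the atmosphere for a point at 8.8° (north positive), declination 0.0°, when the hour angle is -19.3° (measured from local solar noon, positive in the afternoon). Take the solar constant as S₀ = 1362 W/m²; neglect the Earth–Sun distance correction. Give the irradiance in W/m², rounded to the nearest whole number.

cos θ_z = sin φ sin δ + cos φ cos δ cos H = (0.1530)(0.0000) + (0.9882)(1.0000)(0.9438) = 0.9327.
Top-of-atmosphere irradiance = S₀ cos θ_z = 1362 × 0.9327 = 1270.34 W/m².

1270 W/m²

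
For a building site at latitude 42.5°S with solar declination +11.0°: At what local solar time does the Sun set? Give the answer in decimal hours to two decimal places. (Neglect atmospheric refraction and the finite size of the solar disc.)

cos H_s = −tan(-42.5°) · tan(11.0°) = 0.1781, so H_s = arccos(0.1781) = 79.74°.
Sunset is at 12 + H_s/15 = 12 + 5.316 = 17.316 h local solar time.

17.32 h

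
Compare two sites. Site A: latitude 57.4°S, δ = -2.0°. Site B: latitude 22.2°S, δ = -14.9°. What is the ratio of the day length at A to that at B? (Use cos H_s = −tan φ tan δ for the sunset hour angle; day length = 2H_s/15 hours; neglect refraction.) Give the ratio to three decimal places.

A: H_s = arccos(−tan -57.4° · tan -2.0°) = 93.13°, so 2H_s/15 = 12.4173 h.
B: H_s = arccos(−tan -22.2° · tan -14.9°) = 96.23°, so 2H_s/15 = 12.8307 h.
Ratio A/B = 12.4173 / 12.8307 = 0.9678.

0.968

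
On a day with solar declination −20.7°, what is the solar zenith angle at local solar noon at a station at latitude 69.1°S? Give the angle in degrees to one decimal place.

48.4°

At local solar noon the hour angle is zero, so the zenith angle is |φ − δ| = |-69.1° − (-20.7°)| = 48.4°.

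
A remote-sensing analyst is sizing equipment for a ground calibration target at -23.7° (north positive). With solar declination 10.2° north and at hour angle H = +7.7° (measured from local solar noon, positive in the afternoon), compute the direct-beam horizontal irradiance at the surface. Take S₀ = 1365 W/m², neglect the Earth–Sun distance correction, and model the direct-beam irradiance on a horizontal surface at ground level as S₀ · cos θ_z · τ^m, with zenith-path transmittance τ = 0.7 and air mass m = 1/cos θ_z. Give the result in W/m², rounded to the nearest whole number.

cos θ_z = sin(-23.7°) sin(10.2°) + cos(-23.7°) cos(10.2°) cos(7.70°) = -0.0712 + 0.8931 = 0.8219.
Air mass m = 1/cos θ_z = 1/0.8219 = 1.217; τ^m = 0.7^1.217 = 0.6479.
Surface direct beam = 1365 × 0.8219 × 0.6479 = 726.87 W/m².

727 W/m²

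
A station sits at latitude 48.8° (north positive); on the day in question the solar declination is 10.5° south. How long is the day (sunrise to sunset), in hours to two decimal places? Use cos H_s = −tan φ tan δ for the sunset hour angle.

10.37 hours

−tan φ tan δ = −(1.1423)(-0.1853) = 0.2117; H_s = arccos(0.2117) = 77.78°.
Day length = 2 H_s / 15° h⁻¹ = 155.56° / 15 = 10.371 h.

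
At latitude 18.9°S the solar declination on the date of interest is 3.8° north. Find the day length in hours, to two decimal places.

−tan φ tan δ = −(-0.3424)(0.0664) = 0.0227; H_s = arccos(0.0227) = 88.70°.
Day length = 2 H_s / 15° h⁻¹ = 177.40° / 15 = 11.827 h.

11.83 hours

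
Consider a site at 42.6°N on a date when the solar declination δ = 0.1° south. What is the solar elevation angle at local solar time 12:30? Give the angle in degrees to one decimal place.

Hour angle H = 15° × (12.5 − 12) = 7.50°.
cos θ_z = sin(42.6°) sin(-0.1°) + cos(42.6°) cos(-0.1°) cos(7.50°) = -0.0012 + 0.7298 = 0.7286.
θ_z = arccos(0.7286) = 43.23°, so the elevation is 90° − 43.23° = 46.77°.

46.8°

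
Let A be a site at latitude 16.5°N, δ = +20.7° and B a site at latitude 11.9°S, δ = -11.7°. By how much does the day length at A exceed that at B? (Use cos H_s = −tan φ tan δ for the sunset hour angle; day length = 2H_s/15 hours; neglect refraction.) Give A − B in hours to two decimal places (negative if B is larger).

+0.52 h

A: H_s = arccos(−tan 16.5° · tan 20.7°) = 96.43°, so 2H_s/15 = 12.8573 h.
B: H_s = arccos(−tan -11.9° · tan -11.7°) = 92.50°, so 2H_s/15 = 12.3333 h.
A − B = 12.8573 − 12.3333 = 0.5240 h.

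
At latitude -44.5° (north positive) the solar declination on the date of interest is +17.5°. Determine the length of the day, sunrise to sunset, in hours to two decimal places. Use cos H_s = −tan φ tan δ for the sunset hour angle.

cos H_s = −tan(-44.5°) · tan(17.5°) = 0.3098, so H_s = arccos(0.3098) = 71.95°.
Day length = 2 H_s / 15° h⁻¹ = 143.90° / 15 = 9.593 h.

9.59 hours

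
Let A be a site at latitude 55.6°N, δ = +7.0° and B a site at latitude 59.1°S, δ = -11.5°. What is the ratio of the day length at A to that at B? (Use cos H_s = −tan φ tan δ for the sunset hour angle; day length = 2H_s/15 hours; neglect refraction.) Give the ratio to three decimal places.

0.913

A: H_s = arccos(−tan 55.6° · tan 7.0°) = 100.33°, so 2H_s/15 = 13.3773 h.
B: H_s = arccos(−tan -59.1° · tan -11.5°) = 109.87°, so 2H_s/15 = 14.6493 h.
Ratio A/B = 13.3773 / 14.6493 = 0.9132.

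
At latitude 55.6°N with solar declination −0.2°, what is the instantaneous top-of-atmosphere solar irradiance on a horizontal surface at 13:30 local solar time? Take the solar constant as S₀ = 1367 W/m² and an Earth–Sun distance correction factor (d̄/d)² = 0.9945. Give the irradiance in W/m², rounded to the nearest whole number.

706 W/m²

Hour angle H = 15° × (13.5 − 12) = 22.50°.
cos θ_z = sin(55.6°) sin(-0.2°) + cos(55.6°) cos(-0.2°) cos(22.50°) = -0.0029 + 0.5220 = 0.5191.
Top-of-atmosphere irradiance = S₀ (d̄/d)² cos θ_z = 1367 × 0.9945 × 0.5191 = 705.71 W/m².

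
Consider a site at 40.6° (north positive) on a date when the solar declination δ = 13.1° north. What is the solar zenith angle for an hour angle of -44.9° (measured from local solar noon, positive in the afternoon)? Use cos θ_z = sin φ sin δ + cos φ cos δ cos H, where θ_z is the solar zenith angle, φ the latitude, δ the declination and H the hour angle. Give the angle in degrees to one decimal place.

With φ = 40.6°, δ = 13.1°, H = -44.90°: sin φ sin δ = 0.1475, cos φ cos δ cos H = 0.5238, so cos θ_z = 0.6713.
θ_z = arccos(0.6713) = 47.83°.

47.8°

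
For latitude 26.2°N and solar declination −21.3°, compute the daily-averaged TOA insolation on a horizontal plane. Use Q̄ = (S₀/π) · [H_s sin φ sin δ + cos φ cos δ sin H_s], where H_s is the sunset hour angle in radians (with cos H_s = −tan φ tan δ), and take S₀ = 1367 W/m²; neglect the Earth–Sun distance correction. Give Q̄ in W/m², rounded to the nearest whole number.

The sunset hour angle satisfies cos H_s = −tan φ tan δ = 0.1918, giving H_s = 78.94°. In radians, H_s = 1.3778.
H_s sin φ sin δ = 1.3778 × 0.4415 × -0.3633 = -0.2210.
cos φ cos δ sin H_s = 0.8973 × 0.9317 × 0.9814 = 0.8205.
Q̄ = (1367/π) × (-0.2210 + 0.8205) = 435.13 × 0.5995 = 260.86 W/m².

261 W/m²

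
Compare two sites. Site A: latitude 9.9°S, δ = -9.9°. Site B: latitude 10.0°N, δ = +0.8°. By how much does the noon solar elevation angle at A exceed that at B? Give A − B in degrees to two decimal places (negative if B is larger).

A: 90° − |-9.9 − (-9.9)| = 90.00°.
B: 90° − |10.0 − (0.8)| = 80.80°.
A − B = 90.00 − 80.80 = 9.20°.

+9.20°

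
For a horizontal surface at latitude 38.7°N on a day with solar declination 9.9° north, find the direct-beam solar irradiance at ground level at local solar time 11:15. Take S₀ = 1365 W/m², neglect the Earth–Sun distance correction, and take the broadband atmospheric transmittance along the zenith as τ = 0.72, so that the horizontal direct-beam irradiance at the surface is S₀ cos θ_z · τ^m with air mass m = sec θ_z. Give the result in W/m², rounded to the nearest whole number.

Hour angle H = 15° × (11.25 − 12) = -11.25°.
cos θ_z = sin(38.7°) sin(9.9°) + cos(38.7°) cos(9.9°) cos(-11.25°) = 0.1075 + 0.7540 = 0.8615.
Air mass m = 1/cos θ_z = 1/0.8615 = 1.161; τ^m = 0.72^1.161 = 0.6829.
Surface direct beam = 1365 × 0.8615 × 0.6829 = 803.05 W/m².

803 W/m²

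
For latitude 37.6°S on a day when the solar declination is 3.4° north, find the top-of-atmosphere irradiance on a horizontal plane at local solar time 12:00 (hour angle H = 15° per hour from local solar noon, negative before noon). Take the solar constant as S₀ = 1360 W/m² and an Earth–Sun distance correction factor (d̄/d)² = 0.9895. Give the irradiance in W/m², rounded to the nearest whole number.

Hour angle H = 15° × (12 − 12) = 0.00°.
cos θ_z = sin(-37.6°) sin(3.4°) + cos(-37.6°) cos(3.4°) cos(0.00°) = -0.0362 + 0.7909 = 0.7547.
Top-of-atmosphere irradiance = S₀ (d̄/d)² cos θ_z = 1360 × 0.9895 × 0.7547 = 1015.61 W/m².

1016 W/m²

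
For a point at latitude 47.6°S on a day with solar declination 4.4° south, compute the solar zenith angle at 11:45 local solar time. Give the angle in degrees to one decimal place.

43.3°

Hour angle H = 15° × (11.75 − 12) = -3.75°.
cos θ_z = sin φ sin δ + cos φ cos δ cos H = (-0.7385)(-0.0767) + (0.6743)(0.9971)(0.9979) = 0.7276.
θ_z = arccos(0.7276) = 43.31°.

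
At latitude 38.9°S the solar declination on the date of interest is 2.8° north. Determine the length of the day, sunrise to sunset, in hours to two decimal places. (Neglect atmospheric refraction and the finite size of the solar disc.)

11.70 hours

cos H_s = −tan(-38.9°) · tan(2.8°) = 0.0395, so H_s = arccos(0.0395) = 87.74°.
Day length = 2 H_s / 15° h⁻¹ = 175.48° / 15 = 11.699 h.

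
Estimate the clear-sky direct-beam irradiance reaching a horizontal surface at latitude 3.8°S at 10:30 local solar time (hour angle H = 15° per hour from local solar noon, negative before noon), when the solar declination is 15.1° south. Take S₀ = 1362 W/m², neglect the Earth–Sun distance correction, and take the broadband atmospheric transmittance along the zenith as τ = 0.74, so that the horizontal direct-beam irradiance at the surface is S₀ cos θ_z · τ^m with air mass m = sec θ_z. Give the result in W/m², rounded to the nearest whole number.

Hour angle H = 15° × (10.5 − 12) = -22.50°.
cos θ_z = sin φ sin δ + cos φ cos δ cos H = (-0.0663)(-0.2605) + (0.9978)(0.9655)(0.9239) = 0.9073.
Air mass m = 1/cos θ_z = 1/0.9073 = 1.102; τ^m = 0.74^1.102 = 0.7176.
Surface direct beam = 1362 × 0.9073 × 0.7176 = 886.77 W/m².

887 W/m²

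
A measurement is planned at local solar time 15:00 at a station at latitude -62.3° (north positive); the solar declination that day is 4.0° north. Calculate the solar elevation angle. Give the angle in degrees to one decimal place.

15.4°

Hour angle H = 15° × (15 − 12) = 45.00°.
cos θ_z = sin(-62.3°) sin(4.0°) + cos(-62.3°) cos(4.0°) cos(45.00°) = -0.0618 + 0.3279 = 0.2661.
θ_z = arccos(0.2661) = 74.57°, so the elevation is 90° − 74.57° = 15.43°.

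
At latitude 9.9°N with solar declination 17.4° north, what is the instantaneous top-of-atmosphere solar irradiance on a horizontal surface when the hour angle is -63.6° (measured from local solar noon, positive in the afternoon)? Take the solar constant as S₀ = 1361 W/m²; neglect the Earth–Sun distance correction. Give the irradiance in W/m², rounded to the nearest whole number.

With φ = 9.9°, δ = 17.4°, H = -63.60°: sin φ sin δ = 0.0514, cos φ cos δ cos H = 0.4180, so cos θ_z = 0.4694.
Top-of-atmosphere irradiance = S₀ cos θ_z = 1361 × 0.4694 = 638.85 W/m².

639 W/m²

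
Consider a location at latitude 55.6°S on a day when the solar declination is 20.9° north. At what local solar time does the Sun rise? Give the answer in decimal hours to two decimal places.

8.26 h

−tan φ tan δ = −(-1.4605)(0.3819) = 0.5578; H_s = arccos(0.5578) = 56.10°.
Sunrise is at 12 − H_s/15 = 12 − 3.740 = 8.260 h local solar time.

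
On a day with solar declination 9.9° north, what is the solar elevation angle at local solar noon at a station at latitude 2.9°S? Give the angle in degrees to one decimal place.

77.2°

At local solar noon the hour angle is zero, so the elevation is 90° − |φ − δ| = 90° − |-2.9° − (9.9°)| = 90° − 12.8° = 77.2°.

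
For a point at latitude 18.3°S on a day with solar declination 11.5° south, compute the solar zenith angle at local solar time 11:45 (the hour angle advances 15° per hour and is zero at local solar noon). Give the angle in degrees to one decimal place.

Hour angle H = 15° × (11.75 − 12) = -3.75°.
cos θ_z = sin(-18.3°) sin(-11.5°) + cos(-18.3°) cos(-11.5°) cos(-3.75°) = 0.0626 + 0.9284 = 0.9910.
θ_z = arccos(0.9910) = 7.69°.

7.7°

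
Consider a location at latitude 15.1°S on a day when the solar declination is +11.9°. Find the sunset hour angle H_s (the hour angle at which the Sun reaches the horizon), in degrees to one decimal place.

86.7°

cos H_s = −tan(-15.1°) · tan(11.9°) = 0.0569, so H_s = arccos(0.0569) = 86.74°.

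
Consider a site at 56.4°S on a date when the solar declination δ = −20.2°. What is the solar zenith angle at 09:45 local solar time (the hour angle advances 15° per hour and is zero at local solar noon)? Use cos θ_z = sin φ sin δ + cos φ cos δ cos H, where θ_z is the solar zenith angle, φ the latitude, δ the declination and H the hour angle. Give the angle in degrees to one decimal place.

44.0°

Hour angle H = 15° × (9.75 − 12) = -33.75°.
cos θ_z = sin φ sin δ + cos φ cos δ cos H = (-0.8329)(-0.3453) + (0.5534)(0.9385)(0.8315) = 0.7195.
θ_z = arccos(0.7195) = 43.99°.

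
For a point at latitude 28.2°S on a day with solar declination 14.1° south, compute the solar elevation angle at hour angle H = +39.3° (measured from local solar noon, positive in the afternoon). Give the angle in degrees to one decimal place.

cos θ_z = sin φ sin δ + cos φ cos δ cos H = (-0.4726)(-0.2436) + (0.8813)(0.9699)(0.7738) = 0.7765.
θ_z = arccos(0.7765) = 39.06°, so the elevation is 90° − 39.06° = 50.94°.

50.9°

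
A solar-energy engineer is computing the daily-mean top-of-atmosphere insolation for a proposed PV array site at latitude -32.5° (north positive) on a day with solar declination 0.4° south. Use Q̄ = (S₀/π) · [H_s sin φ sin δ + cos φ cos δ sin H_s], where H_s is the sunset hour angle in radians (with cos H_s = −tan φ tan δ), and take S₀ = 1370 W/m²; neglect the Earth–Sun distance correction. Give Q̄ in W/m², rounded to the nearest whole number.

cos H_s = −tan(-32.5°) · tan(-0.4°) = -0.0044, so H_s = arccos(-0.0044) = 90.25°. In radians, H_s = 1.5752.
H_s sin φ sin δ = 1.5752 × -0.5373 × -0.0070 = 0.0059.
cos φ cos δ sin H_s = 0.8434 × 1.0000 × 1.0000 = 0.8434.
Q̄ = (1370/π) × (0.0059 + 0.8434) = 436.08 × 0.8493 = 370.36 W/m².

370 W/m²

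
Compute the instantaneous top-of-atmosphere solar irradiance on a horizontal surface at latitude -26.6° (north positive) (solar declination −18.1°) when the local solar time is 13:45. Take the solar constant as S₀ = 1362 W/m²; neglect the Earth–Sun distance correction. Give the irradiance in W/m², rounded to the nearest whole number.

Hour angle H = 15° × (13.75 − 12) = 26.25°.
With φ = -26.6°, δ = -18.1°, H = 26.25°: sin φ sin δ = 0.1391, cos φ cos δ cos H = 0.7623, so cos θ_z = 0.9014.
Top-of-atmosphere irradiance = S₀ cos θ_z = 1362 × 0.9014 = 1227.71 W/m².

1228 W/m²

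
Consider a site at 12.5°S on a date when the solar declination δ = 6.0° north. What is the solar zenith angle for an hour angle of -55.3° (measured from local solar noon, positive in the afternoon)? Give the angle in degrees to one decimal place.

58.0°

With φ = -12.5°, δ = 6.0°, H = -55.30°: sin φ sin δ = -0.0226, cos φ cos δ cos H = 0.5527, so cos θ_z = 0.5301.
θ_z = arccos(0.5301) = 57.99°.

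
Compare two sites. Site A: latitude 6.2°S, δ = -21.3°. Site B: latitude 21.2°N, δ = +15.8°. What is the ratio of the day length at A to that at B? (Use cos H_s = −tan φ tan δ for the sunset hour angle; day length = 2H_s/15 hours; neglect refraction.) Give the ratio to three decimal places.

A: H_s = arccos(−tan -6.2° · tan -21.3°) = 92.43°, so 2H_s/15 = 12.3240 h.
B: H_s = arccos(−tan 21.2° · tan 15.8°) = 96.30°, so 2H_s/15 = 12.8400 h.
Ratio A/B = 12.3240 / 12.8400 = 0.9598.

0.960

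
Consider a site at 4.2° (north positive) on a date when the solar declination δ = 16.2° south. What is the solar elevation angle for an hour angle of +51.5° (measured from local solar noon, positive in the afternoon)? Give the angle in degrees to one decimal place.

With φ = 4.2°, δ = -16.2°, H = 51.50°: sin φ sin δ = -0.0204, cos φ cos δ cos H = 0.5962, so cos θ_z = 0.5758.
θ_z = arccos(0.5758) = 54.84°, so the elevation is 90° − 54.84° = 35.16°.

35.2°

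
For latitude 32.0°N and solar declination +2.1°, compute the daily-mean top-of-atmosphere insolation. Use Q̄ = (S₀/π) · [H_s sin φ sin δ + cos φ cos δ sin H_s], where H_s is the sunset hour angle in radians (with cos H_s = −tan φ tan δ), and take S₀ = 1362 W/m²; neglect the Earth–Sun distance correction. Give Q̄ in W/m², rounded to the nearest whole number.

The sunset hour angle satisfies cos H_s = −tan φ tan δ = -0.0229, giving H_s = 91.31°. In radians, H_s = 1.5937.
H_s sin φ sin δ = 1.5937 × 0.5299 × 0.0366 = 0.0309.
cos φ cos δ sin H_s = 0.8480 × 0.9993 × 0.9997 = 0.8472.
Q̄ = (1362/π) × (0.0309 + 0.8472) = 433.54 × 0.8781 = 380.69 W/m².

381 W/m²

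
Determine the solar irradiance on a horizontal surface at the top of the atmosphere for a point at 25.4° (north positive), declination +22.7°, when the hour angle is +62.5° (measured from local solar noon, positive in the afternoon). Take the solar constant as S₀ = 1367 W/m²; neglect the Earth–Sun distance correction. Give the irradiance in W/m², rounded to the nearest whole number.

cos θ_z = sin φ sin δ + cos φ cos δ cos H = (0.4289)(0.3859) + (0.9033)(0.9225)(0.4617) = 0.5502.
Top-of-atmosphere irradiance = S₀ cos θ_z = 1367 × 0.5502 = 752.12 W/m².

752 W/m²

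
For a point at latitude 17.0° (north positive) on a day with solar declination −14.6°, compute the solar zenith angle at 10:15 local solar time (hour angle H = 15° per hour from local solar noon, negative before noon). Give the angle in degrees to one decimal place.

Hour angle H = 15° × (10.25 − 12) = -26.25°.
cos θ_z = sin(17.0°) sin(-14.6°) + cos(17.0°) cos(-14.6°) cos(-26.25°) = -0.0737 + 0.8300 = 0.7563.
θ_z = arccos(0.7563) = 40.86°.

40.9°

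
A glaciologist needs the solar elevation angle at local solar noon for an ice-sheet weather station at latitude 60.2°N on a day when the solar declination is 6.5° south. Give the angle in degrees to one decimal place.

23.3°

At local solar noon the hour angle is zero, so the elevation is 90° − |φ − δ| = 90° − |60.2° − (-6.5°)| = 90° − 66.7° = 23.3°.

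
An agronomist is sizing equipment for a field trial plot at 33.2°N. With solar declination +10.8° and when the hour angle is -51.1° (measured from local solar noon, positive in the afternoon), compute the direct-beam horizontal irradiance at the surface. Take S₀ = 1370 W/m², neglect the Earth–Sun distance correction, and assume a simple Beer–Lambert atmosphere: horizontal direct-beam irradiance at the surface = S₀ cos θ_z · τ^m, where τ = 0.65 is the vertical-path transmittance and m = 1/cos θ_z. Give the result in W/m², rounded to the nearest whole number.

423 W/m²

cos θ_z = sin φ sin δ + cos φ cos δ cos H = (0.5476)(0.1874) + (0.8368)(0.9823)(0.6280) = 0.6188.
Air mass m = 1/cos θ_z = 1/0.6188 = 1.616; τ^m = 0.65^1.616 = 0.4985.
Surface direct beam = 1370 × 0.6188 × 0.4985 = 422.61 W/m².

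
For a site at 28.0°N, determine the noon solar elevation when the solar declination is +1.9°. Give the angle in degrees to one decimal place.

At local solar noon the hour angle is zero, so the elevation is 90° − |φ − δ| = 90° − |28.0° − (1.9°)| = 90° − 26.1° = 63.9°.

63.9°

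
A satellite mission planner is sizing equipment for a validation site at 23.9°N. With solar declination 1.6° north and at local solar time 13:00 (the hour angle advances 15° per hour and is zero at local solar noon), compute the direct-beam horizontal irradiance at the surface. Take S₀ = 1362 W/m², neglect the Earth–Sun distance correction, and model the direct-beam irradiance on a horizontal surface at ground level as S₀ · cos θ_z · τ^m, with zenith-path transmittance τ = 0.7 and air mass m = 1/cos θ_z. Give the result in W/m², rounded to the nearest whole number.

817 W/m²

Hour angle H = 15° × (13 − 12) = 15.00°.
With φ = 23.9°, δ = 1.6°, H = 15.00°: sin φ sin δ = 0.0113, cos φ cos δ cos H = 0.8828, so cos θ_z = 0.8941.
Air mass m = 1/cos θ_z = 1/0.8941 = 1.118; τ^m = 0.7^1.118 = 0.6712.
Surface direct beam = 1362 × 0.8941 × 0.6712 = 817.36 W/m².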